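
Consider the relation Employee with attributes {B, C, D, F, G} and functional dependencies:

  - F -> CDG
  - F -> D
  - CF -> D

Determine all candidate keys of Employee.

Attributes B, F never appear on any right-hand side, so every candidate key must contain {B, F}.
{B, F}⁺ = {B, C, D, F, G}, which is all of the schema, so {B, F} is the only candidate key.

(B, F)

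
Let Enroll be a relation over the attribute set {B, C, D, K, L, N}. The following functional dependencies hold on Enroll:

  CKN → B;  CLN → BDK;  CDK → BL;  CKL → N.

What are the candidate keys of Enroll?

{C, D, K}⁺: CDK→BL adds B, L; CKL→N adds N → {B, C, D, K, L, N}.
{C, K, L}⁺: CKL→N adds N; CKN→B adds B; CLN→BDK adds D → {B, C, D, K, L, N}.
{C, L, N}⁺: CLN→BDK adds B, D, K → {B, C, D, K, L, N}.
Any other superkey contains one of these as a subset, so there are no further candidate keys.

{C, D, K}; {C, K, L}; {C, L, N}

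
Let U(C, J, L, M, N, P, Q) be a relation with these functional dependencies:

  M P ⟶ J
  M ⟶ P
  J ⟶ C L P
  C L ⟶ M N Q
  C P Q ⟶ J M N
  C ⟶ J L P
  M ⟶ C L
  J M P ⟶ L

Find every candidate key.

(C), (J), (M)

{C}⁺: C→JLP adds J, L, P; CL→MNQ adds M, N, Q → {C, J, L, M, N, P, Q}.
{J}⁺: J→CLP adds C, L, P; CL→MNQ adds M, N, Q → {C, J, L, M, N, P, Q}.
{M}⁺: M→P adds P; M→CL adds C, L; MP→J adds J; CL→MNQ adds N, Q → {C, J, L, M, N, P, Q}.
Any other superkey contains one of these as a subset, so there are no further candidate keys.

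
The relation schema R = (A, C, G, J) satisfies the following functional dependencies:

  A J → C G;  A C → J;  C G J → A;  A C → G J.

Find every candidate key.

{A, C}⁺: AC→J adds J; AC→GJ adds G → {A, C, G, J}. Minimal: {C}⁺ = {C}; {A}⁺ = {A} — none reach the full schema.
{A, J}⁺: AJ→CG adds C, G → {A, C, G, J}. Minimal: {J}⁺ = {J}; {A}⁺ = {A} — none reach the full schema.
{C, G, J}⁺: CGJ→A adds A → {A, C, G, J}. Minimal: {G, J}⁺ = {G, J}; {C, J}⁺ = {C, J}; {C, G}⁺ = {C, G} — none reach the full schema.
Any other superkey contains one of these as a subset, so there are no further candidate keys.

{A, C}, {A, J}, {C, G, J}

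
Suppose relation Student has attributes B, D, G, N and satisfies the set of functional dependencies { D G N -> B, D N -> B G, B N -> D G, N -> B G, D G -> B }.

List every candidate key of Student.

Attribute N never appears on the right-hand side of any dependency, so N must belong to every candidate key.
{N}⁺ = {B, D, G, N}, which is all of the schema, so {N} is the only candidate key.

(N)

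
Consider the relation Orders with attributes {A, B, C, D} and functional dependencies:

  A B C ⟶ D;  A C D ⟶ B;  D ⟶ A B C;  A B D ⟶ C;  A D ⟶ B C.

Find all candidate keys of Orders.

(D); (A, B, C)

{D}⁺: D→ABC adds A, B, C → {A, B, C, D}.
{A, B, C}⁺: ABC→D adds D → {A, B, C, D}. Minimal: {B, C}⁺ = {B, C}; {A, C}⁺ = {A, C}; {A, B}⁺ = {A, B} — none reach the full schema.
Any other superkey contains one of these as a subset, so there are no further candidate keys.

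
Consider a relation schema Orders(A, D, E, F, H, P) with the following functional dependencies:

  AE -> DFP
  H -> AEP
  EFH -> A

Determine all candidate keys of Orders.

(H)

{H}⁺: H→AEP adds A, E, P; AE→DFP adds D, F → {A, D, E, F, H, P}.
No other minimal superkey exists.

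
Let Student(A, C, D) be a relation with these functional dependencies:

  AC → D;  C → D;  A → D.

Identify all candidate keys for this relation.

{A, C}⁺: AC→D adds D → {A, C, D}.
No other minimal superkey exists.

AC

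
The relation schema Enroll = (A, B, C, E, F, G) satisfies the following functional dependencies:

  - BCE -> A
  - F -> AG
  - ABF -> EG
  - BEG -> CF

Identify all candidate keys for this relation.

BF; BEG

{B, F}⁺: F→AG adds A, G; ABF→EG adds E; BEG→CF adds C → {A, B, C, E, F, G}.
{B, E, G}⁺: BEG→CF adds C, F; BCE→A adds A → {A, B, C, E, F, G}.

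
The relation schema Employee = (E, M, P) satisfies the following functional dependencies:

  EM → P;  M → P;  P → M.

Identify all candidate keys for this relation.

{E, M}, {E, P}

Attribute E never appears on the right-hand side of any dependency, so E must belong to every candidate key.
{E}⁺ = {E}, which is not all of the schema, so we must add further attributes.
{E, M}⁺: EM→P adds P → {E, M, P}.
{E, P}⁺: P→M adds M → {E, M, P}.
Any other superkey contains one of these as a subset, so there are no further candidate keys.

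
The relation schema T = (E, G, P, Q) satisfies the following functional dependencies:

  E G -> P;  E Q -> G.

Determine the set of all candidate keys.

{E, Q}

{E, Q}⁺: EQ→G adds G; EG→P adds P → {E, G, P, Q}.
No other minimal superkey exists.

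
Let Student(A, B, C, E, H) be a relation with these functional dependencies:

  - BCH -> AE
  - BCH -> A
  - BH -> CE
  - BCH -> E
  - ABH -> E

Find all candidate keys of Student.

Attributes B, H never appear on any right-hand side, so every candidate key must contain {B, H}.
{B, H}⁺ = {A, B, C, E, H}, which is all of the schema, so {B, H} is the only candidate key.

{B, H}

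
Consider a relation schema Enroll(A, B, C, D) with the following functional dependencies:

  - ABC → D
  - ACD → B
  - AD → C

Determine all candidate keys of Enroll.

{A, D}; {A, B, C}

Attribute A never appears on the right-hand side of any dependency, so A must belong to every candidate key.
{A}⁺ = {A}, which is not all of the schema, so we must add further attributes.
{A, D}⁺: AD→C adds C; ACD→B adds B → {A, B, C, D}. Minimal: {D}⁺ = {D}; {A}⁺ = {A} — none reach the full schema.
{A, B, C}⁺: ABC→D adds D → {A, B, C, D}. Minimal: {B, C}⁺ = {B, C}; {A, C}⁺ = {A, C}; {A, B}⁺ = {A, B} — none reach the full schema.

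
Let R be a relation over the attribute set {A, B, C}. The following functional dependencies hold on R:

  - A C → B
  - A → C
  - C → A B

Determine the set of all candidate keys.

{A}; {C}

{A}⁺: A→C adds C; C→AB adds B → {A, B, C}.
{C}⁺: C→AB adds A, B → {A, B, C}.
Any other superkey contains one of these as a subset, so there are no further candidate keys.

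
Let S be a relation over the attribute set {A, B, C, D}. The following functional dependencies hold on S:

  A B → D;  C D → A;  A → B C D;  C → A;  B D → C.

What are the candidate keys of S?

{A}⁺: A→BCD adds B, C, D → {A, B, C, D}.
{C}⁺: C→A adds A; A→BCD adds B, D → {A, B, C, D}.
{B, D}⁺: BD→C adds C; CD→A adds A → {A, B, C, D}.
Any other superkey contains one of these as a subset, so there are no further candidate keys.

{A}, {C}, {B, D}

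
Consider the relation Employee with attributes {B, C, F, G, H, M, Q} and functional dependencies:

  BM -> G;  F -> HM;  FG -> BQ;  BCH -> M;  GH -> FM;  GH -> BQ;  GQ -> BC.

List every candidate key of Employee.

{B, F}⁺: F→HM adds H, M; BM→G adds G; FG→BQ adds Q; GQ→BC adds C → {B, C, F, G, H, M, Q}. Minimal: {F}⁺ = {F, H, M}; {B}⁺ = {B} — none reach the full schema.
{F, G}⁺: F→HM adds H, M; FG→BQ adds B, Q; GQ→BC adds C → {B, C, F, G, H, M, Q}. Minimal: {G}⁺ = {G}; {F}⁺ = {F, H, M} — none reach the full schema.
{G, H}⁺: GH→FM adds F, M; GH→BQ adds B, Q; GQ→BC adds C → {B, C, F, G, H, M, Q}. Minimal: {H}⁺ = {H}; {G}⁺ = {G} — none reach the full schema.
{B, C, H}⁺: BCH→M adds M; BM→G adds G; GH→FM adds F; GH→BQ adds Q → {B, C, F, G, H, M, Q}. Minimal: {C, H}⁺ = {C, H}; {B, H}⁺ = {B, H}; {B, C}⁺ = {B, C} — none reach the full schema.
{B, H, M}⁺: BM→G adds G; GH→FM adds F; GH→BQ adds Q; GQ→BC adds C → {B, C, F, G, H, M, Q}. Minimal: {H, M}⁺ = {H, M}; {B, M}⁺ = {B, G, M}; {B, H}⁺ = {B, H} — none reach the full schema.
Any other superkey contains one of these as a subset, so there are no further candidate keys.

{B, F}; {F, G}; {G, H}; {B, C, H}; {B, H, M}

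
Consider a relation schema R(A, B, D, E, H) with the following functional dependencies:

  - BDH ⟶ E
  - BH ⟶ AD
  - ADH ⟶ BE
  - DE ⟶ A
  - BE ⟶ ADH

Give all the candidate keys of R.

{B, E}, {B, H}, {A, D, H}, {D, E, H}

{B, E}⁺: BE→ADH adds A, D, H → {A, B, D, E, H}. Minimal: {E}⁺ = {E}; {B}⁺ = {B} — none reach the full schema.
{B, H}⁺: BH→AD adds A, D; ADH→BE adds E → {A, B, D, E, H}. Minimal: {H}⁺ = {H}; {B}⁺ = {B} — none reach the full schema.
{A, D, H}⁺: ADH→BE adds B, E → {A, B, D, E, H}. Minimal: {D, H}⁺ = {D, H}; {A, H}⁺ = {A, H}; {A, D}⁺ = {A, D} — none reach the full schema.
{D, E, H}⁺: DE→A adds A; ADH→BE adds B → {A, B, D, E, H}. Minimal: {E, H}⁺ = {E, H}; {D, H}⁺ = {D, H}; {D, E}⁺ = {A, D, E} — none reach the full schema.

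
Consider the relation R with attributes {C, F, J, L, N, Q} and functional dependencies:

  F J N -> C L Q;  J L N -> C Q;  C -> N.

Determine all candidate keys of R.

Attributes F, J never appear on any right-hand side, so every candidate key must contain {F, J}.
{F, J}⁺ = {F, J}, which is not all of the schema, so we must add further attributes.
{C, F, J}⁺: C→N adds N; FJN→CLQ adds L, Q → {C, F, J, L, N, Q}.
{F, J, N}⁺: FJN→CLQ adds C, L, Q → {C, F, J, L, N, Q}.
Any other superkey contains one of these as a subset, so there are no further candidate keys.

CFJ; FJN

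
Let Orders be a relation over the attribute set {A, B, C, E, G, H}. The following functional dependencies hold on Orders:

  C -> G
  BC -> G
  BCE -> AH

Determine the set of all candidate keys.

Attributes B, C, E never appear on any right-hand side, so every candidate key must contain {B, C, E}.
{B, C, E}⁺ = {A, B, C, E, G, H}, which is all of the schema, so {B, C, E} is the only candidate key.

{B, C, E}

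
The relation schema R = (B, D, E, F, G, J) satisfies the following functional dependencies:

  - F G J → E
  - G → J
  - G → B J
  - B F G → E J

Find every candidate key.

{D, F, G}

Attributes D, F, G never appear on any right-hand side, so every candidate key must contain {D, F, G}.
{D, F, G}⁺ = {B, D, E, F, G, J}, which is all of the schema, so {D, F, G} is the only candidate key.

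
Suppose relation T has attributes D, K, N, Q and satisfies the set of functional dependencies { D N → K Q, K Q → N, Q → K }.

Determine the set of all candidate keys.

DN; DQ

Attribute D never appears on the right-hand side of any dependency, so D must belong to every candidate key.
{D}⁺ = {D}, which is not all of the schema, so we must add further attributes.
{D, N}⁺: DN→KQ adds K, Q → {D, K, N, Q}. Minimal: {N}⁺ = {N}; {D}⁺ = {D} — none reach the full schema.
{D, Q}⁺: Q→K adds K; KQ→N adds N → {D, K, N, Q}. Minimal: {Q}⁺ = {K, N, Q}; {D}⁺ = {D} — none reach the full schema.
Any other superkey contains one of these as a subset, so there are no further candidate keys.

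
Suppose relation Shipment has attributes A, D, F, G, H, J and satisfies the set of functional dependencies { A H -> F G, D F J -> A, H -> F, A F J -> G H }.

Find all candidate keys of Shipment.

Attributes D, J never appear on any right-hand side, so every candidate key must contain {D, J}.
{D, J}⁺ = {D, J}, which is not all of the schema, so we must add further attributes.
{D, F, J}⁺: DFJ→A adds A; AFJ→GH adds G, H → {A, D, F, G, H, J}.
{D, H, J}⁺: H→F adds F; DFJ→A adds A; AFJ→GH adds G → {A, D, F, G, H, J}.

DFJ, DHJ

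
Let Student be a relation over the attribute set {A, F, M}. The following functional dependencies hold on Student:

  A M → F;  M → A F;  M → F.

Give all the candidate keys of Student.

Attribute M never appears on the right-hand side of any dependency, so M must belong to every candidate key.
{M}⁺ = {A, F, M}, which is all of the schema, so {M} is the only candidate key.

{M}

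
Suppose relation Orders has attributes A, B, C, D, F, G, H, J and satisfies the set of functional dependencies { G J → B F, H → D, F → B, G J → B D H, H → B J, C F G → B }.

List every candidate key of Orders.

(A, C, G, H), (A, C, G, J)

Attributes A, C, G never appear on any right-hand side, so every candidate key must contain {A, C, G}.
{A, C, G}⁺ = {A, C, G}, which is not all of the schema, so we must add further attributes.
{A, C, G, H}⁺: H→D adds D; H→BJ adds B, J; GJ→BF adds F → {A, B, C, D, F, G, H, J}. Minimal: {C, G, H}⁺ = {B, C, D, F, G, H, J}; {A, G, H}⁺ = {A, B, D, F, G, H, J}; {A, C, H}⁺ = {A, B, C, D, H, J}; … — none reach the full schema.
{A, C, G, J}⁺: GJ→BF adds B, F; GJ→BDH adds D, H → {A, B, C, D, F, G, H, J}. Minimal: {C, G, J}⁺ = {B, C, D, F, G, H, J}; {A, G, J}⁺ = {A, B, D, F, G, H, J}; {A, C, J}⁺ = {A, C, J}; … — none reach the full schema.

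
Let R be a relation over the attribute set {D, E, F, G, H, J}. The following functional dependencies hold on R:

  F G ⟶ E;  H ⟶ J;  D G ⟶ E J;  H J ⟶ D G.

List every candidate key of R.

{F, H}

Attributes F, H never appear on any right-hand side, so every candidate key must contain {F, H}.
{F, H}⁺ = {D, E, F, G, H, J}, which is all of the schema, so {F, H} is the only candidate key.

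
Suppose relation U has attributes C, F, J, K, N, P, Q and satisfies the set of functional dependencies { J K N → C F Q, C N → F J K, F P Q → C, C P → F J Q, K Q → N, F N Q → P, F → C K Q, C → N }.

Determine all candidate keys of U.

{C}⁺: C→N adds N; CN→FJK adds F, J, K; F→CKQ adds Q; FNQ→P adds P → {C, F, J, K, N, P, Q}.
{F}⁺: F→CKQ adds C, K, Q; C→N adds N; CN→FJK adds J; FNQ→P adds P → {C, F, J, K, N, P, Q}.
{J, K, N}⁺: JKN→CFQ adds C, F, Q; FNQ→P adds P → {C, F, J, K, N, P, Q}. Minimal: {K, N}⁺ = {K, N}; {J, N}⁺ = {J, N}; {J, K}⁺ = {J, K} — none reach the full schema.
{J, K, Q}⁺: KQ→N adds N; JKN→CFQ adds C, F; FNQ→P adds P → {C, F, J, K, N, P, Q}. Minimal: {K, Q}⁺ = {K, N, Q}; {J, Q}⁺ = {J, Q}; {J, K}⁺ = {J, K} — none reach the full schema.
Any other superkey contains one of these as a subset, so there are no further candidate keys.

(C); (F); (J, K, N); (J, K, Q)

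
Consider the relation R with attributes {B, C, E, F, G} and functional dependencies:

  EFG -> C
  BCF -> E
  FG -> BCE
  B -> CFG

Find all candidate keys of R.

{B}, {F, G}

{B}⁺: B→CFG adds C, F, G; BCF→E adds E → {B, C, E, F, G}.
{F, G}⁺: FG→BCE adds B, C, E → {B, C, E, F, G}.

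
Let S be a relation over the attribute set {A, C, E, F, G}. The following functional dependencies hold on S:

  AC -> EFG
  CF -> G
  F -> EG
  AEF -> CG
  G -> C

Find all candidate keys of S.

AC, AF, AG

Attribute A never appears on the right-hand side of any dependency, so A must belong to every candidate key.
{A}⁺ = {A}, which is not all of the schema, so we must add further attributes.
{A, C}⁺: AC→EFG adds E, F, G → {A, C, E, F, G}. Minimal: {C}⁺ = {C}; {A}⁺ = {A} — none reach the full schema.
{A, F}⁺: F→EG adds E, G; AEF→CG adds C → {A, C, E, F, G}. Minimal: {F}⁺ = {C, E, F, G}; {A}⁺ = {A} — none reach the full schema.
{A, G}⁺: G→C adds C; AC→EFG adds E, F → {A, C, E, F, G}. Minimal: {G}⁺ = {C, G}; {A}⁺ = {A} — none reach the full schema.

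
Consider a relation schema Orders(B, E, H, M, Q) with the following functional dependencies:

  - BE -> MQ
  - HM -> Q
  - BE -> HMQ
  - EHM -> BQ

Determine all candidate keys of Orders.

Attribute E never appears on the right-hand side of any dependency, so E must belong to every candidate key.
{E}⁺ = {E}, which is not all of the schema, so we must add further attributes.
{B, E}⁺: BE→MQ adds M, Q; BE→HMQ adds H → {B, E, H, M, Q}. Minimal: {E}⁺ = {E}; {B}⁺ = {B} — none reach the full schema.
{E, H, M}⁺: HM→Q adds Q; EHM→BQ adds B → {B, E, H, M, Q}. Minimal: {H, M}⁺ = {H, M, Q}; {E, M}⁺ = {E, M}; {E, H}⁺ = {E, H} — none reach the full schema.
Any other superkey contains one of these as a subset, so there are no further candidate keys.

BE; EHM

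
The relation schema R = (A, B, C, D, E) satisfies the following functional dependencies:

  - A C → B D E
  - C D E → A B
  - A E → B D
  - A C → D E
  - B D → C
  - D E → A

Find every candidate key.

{A, C}⁺: AC→BDE adds B, D, E → {A, B, C, D, E}.
{A, E}⁺: AE→BD adds B, D; BD→C adds C → {A, B, C, D, E}.
{D, E}⁺: DE→A adds A; AE→BD adds B; BD→C adds C → {A, B, C, D, E}.
{A, B, D}⁺: BD→C adds C; AC→BDE adds E → {A, B, C, D, E}.
Any other superkey contains one of these as a subset, so there are no further candidate keys.

{A, C}, {A, E}, {D, E}, {A, B, D}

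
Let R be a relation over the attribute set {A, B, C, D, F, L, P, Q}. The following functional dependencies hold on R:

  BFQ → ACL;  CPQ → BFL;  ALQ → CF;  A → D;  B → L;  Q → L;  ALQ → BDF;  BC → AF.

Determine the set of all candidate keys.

{A, P, Q}, {C, P, Q}, {B, F, P, Q}

Attributes P, Q never appear on any right-hand side, so every candidate key must contain {P, Q}.
{P, Q}⁺ = {L, P, Q}, which is not all of the schema, so we must add further attributes.
{A, P, Q}⁺: A→D adds D; Q→L adds L; ALQ→BDF adds B, F; BFQ→ACL adds C → {A, B, C, D, F, L, P, Q}. Minimal: {P, Q}⁺ = {L, P, Q}; {A, Q}⁺ = {A, B, C, D, F, L, Q}; {A, P}⁺ = {A, D, P} — none reach the full schema.
{C, P, Q}⁺: CPQ→BFL adds B, F, L; BC→AF adds A; A→D adds D → {A, B, C, D, F, L, P, Q}. Minimal: {P, Q}⁺ = {L, P, Q}; {C, Q}⁺ = {C, L, Q}; {C, P}⁺ = {C, P} — none reach the full schema.
{B, F, P, Q}⁺: BFQ→ACL adds A, C, L; A→D adds D → {A, B, C, D, F, L, P, Q}. Minimal: {F, P, Q}⁺ = {F, L, P, Q}; {B, P, Q}⁺ = {B, L, P, Q}; {B, F, Q}⁺ = {A, B, C, D, F, L, Q}; … — none reach the full schema.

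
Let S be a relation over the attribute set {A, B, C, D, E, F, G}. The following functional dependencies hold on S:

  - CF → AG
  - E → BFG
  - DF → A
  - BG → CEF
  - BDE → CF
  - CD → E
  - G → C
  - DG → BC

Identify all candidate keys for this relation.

Attribute D never appears on the right-hand side of any dependency, so D must belong to every candidate key.
{D}⁺ = {D}, which is not all of the schema, so we must add further attributes.
{C, D}⁺: CD→E adds E; E→BFG adds B, F, G; DF→A adds A → {A, B, C, D, E, F, G}. Minimal: {D}⁺ = {D}; {C}⁺ = {C} — none reach the full schema.
{D, E}⁺: E→BFG adds B, F, G; DF→A adds A; BG→CEF adds C → {A, B, C, D, E, F, G}. Minimal: {E}⁺ = {A, B, C, E, F, G}; {D}⁺ = {D} — none reach the full schema.
{D, G}⁺: G→C adds C; DG→BC adds B; BG→CEF adds E, F; CF→AG adds A → {A, B, C, D, E, F, G}. Minimal: {G}⁺ = {C, G}; {D}⁺ = {D} — none reach the full schema.

(C, D), (D, E), (D, G)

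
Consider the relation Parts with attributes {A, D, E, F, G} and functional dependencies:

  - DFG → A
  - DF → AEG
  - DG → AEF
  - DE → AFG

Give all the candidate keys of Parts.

{D, E}, {D, F}, {D, G}

Attribute D never appears on the right-hand side of any dependency, so D must belong to every candidate key.
{D}⁺ = {D}, which is not all of the schema, so we must add further attributes.
{D, E}⁺: DE→AFG adds A, F, G → {A, D, E, F, G}. Minimal: {E}⁺ = {E}; {D}⁺ = {D} — none reach the full schema.
{D, F}⁺: DF→AEG adds A, E, G → {A, D, E, F, G}. Minimal: {F}⁺ = {F}; {D}⁺ = {D} — none reach the full schema.
{D, G}⁺: DG→AEF adds A, E, F → {A, D, E, F, G}. Minimal: {G}⁺ = {G}; {D}⁺ = {D} — none reach the full schema.
Any other superkey contains one of these as a subset, so there are no further candidate keys.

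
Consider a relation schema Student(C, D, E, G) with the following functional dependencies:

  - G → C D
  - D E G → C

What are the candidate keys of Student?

EG

Attributes E, G never appear on any right-hand side, so every candidate key must contain {E, G}.
{E, G}⁺ = {C, D, E, G}, which is all of the schema, so {E, G} is the only candidate key.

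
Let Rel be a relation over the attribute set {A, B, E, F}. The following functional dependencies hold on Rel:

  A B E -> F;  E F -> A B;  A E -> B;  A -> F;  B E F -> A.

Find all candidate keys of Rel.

(A, E), (E, F)

Attribute E never appears on the right-hand side of any dependency, so E must belong to every candidate key.
{E}⁺ = {E}, which is not all of the schema, so we must add further attributes.
{A, E}⁺: AE→B adds B; A→F adds F → {A, B, E, F}. Minimal: {E}⁺ = {E}; {A}⁺ = {A, F} — none reach the full schema.
{E, F}⁺: EF→AB adds A, B → {A, B, E, F}. Minimal: {F}⁺ = {F}; {E}⁺ = {E} — none reach the full schema.
Any other superkey contains one of these as a subset, so there are no further candidate keys.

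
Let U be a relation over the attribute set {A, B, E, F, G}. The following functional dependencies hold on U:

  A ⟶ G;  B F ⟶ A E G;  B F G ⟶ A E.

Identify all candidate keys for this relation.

{B, F}

Attributes B, F never appear on any right-hand side, so every candidate key must contain {B, F}.
{B, F}⁺ = {A, B, E, F, G}, which is all of the schema, so {B, F} is the only candidate key.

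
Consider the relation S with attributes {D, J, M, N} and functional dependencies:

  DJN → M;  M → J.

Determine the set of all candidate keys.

(D, J, N), (D, M, N)

{D, J, N}⁺: DJN→M adds M → {D, J, M, N}.
{D, M, N}⁺: M→J adds J → {D, J, M, N}.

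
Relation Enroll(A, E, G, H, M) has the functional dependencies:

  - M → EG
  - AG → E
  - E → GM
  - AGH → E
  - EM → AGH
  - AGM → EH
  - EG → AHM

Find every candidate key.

E, M, AG

{E}⁺: E→GM adds G, M; EM→AGH adds A, H → {A, E, G, H, M}.
{M}⁺: M→EG adds E, G; EM→AGH adds A, H → {A, E, G, H, M}.
{A, G}⁺: AG→E adds E; E→GM adds M; EM→AGH adds H → {A, E, G, H, M}. Minimal: {G}⁺ = {G}; {A}⁺ = {A} — none reach the full schema.
Any other superkey contains one of these as a subset, so there are no further candidate keys.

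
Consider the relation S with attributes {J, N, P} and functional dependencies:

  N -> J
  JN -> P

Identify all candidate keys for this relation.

N

Attribute N never appears on the right-hand side of any dependency, so N must belong to every candidate key.
{N}⁺ = {J, N, P}, which is all of the schema, so {N} is the only candidate key.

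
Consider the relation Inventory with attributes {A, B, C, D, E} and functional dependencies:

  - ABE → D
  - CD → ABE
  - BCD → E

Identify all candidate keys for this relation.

Attribute C never appears on the right-hand side of any dependency, so C must belong to every candidate key.
{C}⁺ = {C}, which is not all of the schema, so we must add further attributes.
{C, D}⁺: CD→ABE adds A, B, E → {A, B, C, D, E}.
{A, B, C, E}⁺: ABE→D adds D → {A, B, C, D, E}.

CD, ABCE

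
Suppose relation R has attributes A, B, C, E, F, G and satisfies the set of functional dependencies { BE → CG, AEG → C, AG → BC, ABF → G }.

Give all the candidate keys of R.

{A, B, E, F}, {A, E, F, G}

Attributes A, E, F never appear on any right-hand side, so every candidate key must contain {A, E, F}.
{A, E, F}⁺ = {A, E, F}, which is not all of the schema, so we must add further attributes.
{A, B, E, F}⁺: BE→CG adds C, G → {A, B, C, E, F, G}. Minimal: {B, E, F}⁺ = {B, C, E, F, G}; {A, E, F}⁺ = {A, E, F}; {A, B, F}⁺ = {A, B, C, F, G}; … — none reach the full schema.
{A, E, F, G}⁺: AEG→C adds C; AG→BC adds B → {A, B, C, E, F, G}. Minimal: {E, F, G}⁺ = {E, F, G}; {A, F, G}⁺ = {A, B, C, F, G}; {A, E, G}⁺ = {A, B, C, E, G}; … — none reach the full schema.
Any other superkey contains one of these as a subset, so there are no further candidate keys.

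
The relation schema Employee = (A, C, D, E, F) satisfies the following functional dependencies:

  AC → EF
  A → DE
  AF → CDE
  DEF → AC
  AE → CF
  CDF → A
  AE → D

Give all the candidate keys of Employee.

A; CDF; DEF

{A}⁺: A→DE adds D, E; AE→CF adds C, F → {A, C, D, E, F}.
{C, D, F}⁺: CDF→A adds A; AC→EF adds E → {A, C, D, E, F}.
{D, E, F}⁺: DEF→AC adds A, C → {A, C, D, E, F}.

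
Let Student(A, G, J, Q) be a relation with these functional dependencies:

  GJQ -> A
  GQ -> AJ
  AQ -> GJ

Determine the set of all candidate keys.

AQ, GQ

Attribute Q never appears on the right-hand side of any dependency, so Q must belong to every candidate key.
{Q}⁺ = {Q}, which is not all of the schema, so we must add further attributes.
{A, Q}⁺: AQ→GJ adds G, J → {A, G, J, Q}.
{G, Q}⁺: GQ→AJ adds A, J → {A, G, J, Q}.
Any other superkey contains one of these as a subset, so there are no further candidate keys.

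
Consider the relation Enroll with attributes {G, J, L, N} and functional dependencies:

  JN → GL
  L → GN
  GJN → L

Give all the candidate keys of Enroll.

{J, L}, {J, N}

Attribute J never appears on the right-hand side of any dependency, so J must belong to every candidate key.
{J}⁺ = {J}, which is not all of the schema, so we must add further attributes.
{J, L}⁺: L→GN adds G, N → {G, J, L, N}.
{J, N}⁺: JN→GL adds G, L → {G, J, L, N}.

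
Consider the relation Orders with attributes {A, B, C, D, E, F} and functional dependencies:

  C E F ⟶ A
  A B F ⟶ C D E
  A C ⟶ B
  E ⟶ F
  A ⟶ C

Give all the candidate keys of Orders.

{A, E}⁺: E→F adds F; A→C adds C; AC→B adds B; ABF→CDE adds D → {A, B, C, D, E, F}. Minimal: {E}⁺ = {E, F}; {A}⁺ = {A, B, C} — none reach the full schema.
{A, F}⁺: A→C adds C; AC→B adds B; ABF→CDE adds D, E → {A, B, C, D, E, F}. Minimal: {F}⁺ = {F}; {A}⁺ = {A, B, C} — none reach the full schema.
{C, E}⁺: E→F adds F; CEF→A adds A; AC→B adds B; ABF→CDE adds D → {A, B, C, D, E, F}. Minimal: {E}⁺ = {E, F}; {C}⁺ = {C} — none reach the full schema.

{A, E}; {A, F}; {C, E}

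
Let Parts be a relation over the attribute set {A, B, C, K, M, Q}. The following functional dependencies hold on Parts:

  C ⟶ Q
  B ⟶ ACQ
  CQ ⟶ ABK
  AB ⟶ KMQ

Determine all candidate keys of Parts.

{B}⁺: B→ACQ adds A, C, Q; CQ→ABK adds K; AB→KMQ adds M → {A, B, C, K, M, Q}.
{C}⁺: C→Q adds Q; CQ→ABK adds A, B, K; AB→KMQ adds M → {A, B, C, K, M, Q}.

{B}; {C}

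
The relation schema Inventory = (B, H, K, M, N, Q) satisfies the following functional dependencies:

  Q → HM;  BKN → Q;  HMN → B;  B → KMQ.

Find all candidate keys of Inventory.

Attribute N never appears on the right-hand side of any dependency, so N must belong to every candidate key.
{N}⁺ = {N}, which is not all of the schema, so we must add further attributes.
{B, N}⁺: B→KMQ adds K, M, Q; Q→HM adds H → {B, H, K, M, N, Q}. Minimal: {N}⁺ = {N}; {B}⁺ = {B, H, K, M, Q} — none reach the full schema.
{N, Q}⁺: Q→HM adds H, M; HMN→B adds B; B→KMQ adds K → {B, H, K, M, N, Q}. Minimal: {Q}⁺ = {H, M, Q}; {N}⁺ = {N} — none reach the full schema.
{H, M, N}⁺: HMN→B adds B; B→KMQ adds K, Q → {B, H, K, M, N, Q}. Minimal: {M, N}⁺ = {M, N}; {H, N}⁺ = {H, N}; {H, M}⁺ = {H, M} — none reach the full schema.
Any other superkey contains one of these as a subset, so there are no further candidate keys.

{B, N}, {N, Q}, {H, M, N}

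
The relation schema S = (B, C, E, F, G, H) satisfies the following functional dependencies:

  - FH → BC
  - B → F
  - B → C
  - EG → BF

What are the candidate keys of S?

Attributes E, G, H never appear on any right-hand side, so every candidate key must contain {E, G, H}.
{E, G, H}⁺ = {B, C, E, F, G, H}, which is all of the schema, so {E, G, H} is the only candidate key.

{E, G, H}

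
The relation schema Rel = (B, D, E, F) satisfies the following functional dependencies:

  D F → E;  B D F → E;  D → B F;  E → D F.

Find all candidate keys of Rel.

{D}; {E}

{D}⁺: D→BF adds B, F; DF→E adds E → {B, D, E, F}.
{E}⁺: E→DF adds D, F; D→BF adds B → {B, D, E, F}.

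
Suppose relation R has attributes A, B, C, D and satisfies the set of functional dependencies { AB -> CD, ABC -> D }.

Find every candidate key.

{A, B}

Attributes A, B never appear on any right-hand side, so every candidate key must contain {A, B}.
{A, B}⁺ = {A, B, C, D}, which is all of the schema, so {A, B} is the only candidate key.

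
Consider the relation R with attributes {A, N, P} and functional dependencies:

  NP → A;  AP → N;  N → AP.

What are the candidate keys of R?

(N), (A, P)

{N}⁺: N→AP adds A, P → {A, N, P}.
{A, P}⁺: AP→N adds N → {A, N, P}. Minimal: {P}⁺ = {P}; {A}⁺ = {A} — none reach the full schema.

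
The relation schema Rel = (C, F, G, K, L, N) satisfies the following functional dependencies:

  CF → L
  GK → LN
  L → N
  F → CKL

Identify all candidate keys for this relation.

{F, G}

Attributes F, G never appear on any right-hand side, so every candidate key must contain {F, G}.
{F, G}⁺ = {C, F, G, K, L, N}, which is all of the schema, so {F, G} is the only candidate key.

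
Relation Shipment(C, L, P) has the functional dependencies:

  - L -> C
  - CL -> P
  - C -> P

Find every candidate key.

{L}

Attribute L never appears on the right-hand side of any dependency, so L must belong to every candidate key.
{L}⁺ = {C, L, P}, which is all of the schema, so {L} is the only candidate key.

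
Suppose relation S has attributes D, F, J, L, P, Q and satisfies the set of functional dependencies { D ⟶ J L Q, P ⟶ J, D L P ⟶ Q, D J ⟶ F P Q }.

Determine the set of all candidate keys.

Attribute D never appears on the right-hand side of any dependency, so D must belong to every candidate key.
{D}⁺ = {D, F, J, L, P, Q}, which is all of the schema, so {D} is the only candidate key.

{D}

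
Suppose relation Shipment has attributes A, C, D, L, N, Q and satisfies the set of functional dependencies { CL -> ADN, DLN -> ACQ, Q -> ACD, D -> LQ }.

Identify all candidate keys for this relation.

{D}⁺: D→LQ adds L, Q; Q→ACD adds A, C; CL→ADN adds N → {A, C, D, L, N, Q}.
{Q}⁺: Q→ACD adds A, C, D; D→LQ adds L; CL→ADN adds N → {A, C, D, L, N, Q}.
{C, L}⁺: CL→ADN adds A, D, N; DLN→ACQ adds Q → {A, C, D, L, N, Q}. Minimal: {L}⁺ = {L}; {C}⁺ = {C} — none reach the full schema.
Any other superkey contains one of these as a subset, so there are no further candidate keys.

D; Q; CL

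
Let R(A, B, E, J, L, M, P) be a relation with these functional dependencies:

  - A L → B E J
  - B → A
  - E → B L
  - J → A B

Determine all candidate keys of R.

Attributes M, P never appear on any right-hand side, so every candidate key must contain {M, P}.
{M, P}⁺ = {M, P}, which is not all of the schema, so we must add further attributes.
{E, M, P}⁺: E→BL adds B, L; B→A adds A; AL→BEJ adds J → {A, B, E, J, L, M, P}. Minimal: {M, P}⁺ = {M, P}; {E, P}⁺ = {A, B, E, J, L, P}; {E, M}⁺ = {A, B, E, J, L, M} — none reach the full schema.
{A, L, M, P}⁺: AL→BEJ adds B, E, J → {A, B, E, J, L, M, P}. Minimal: {L, M, P}⁺ = {L, M, P}; {A, M, P}⁺ = {A, M, P}; {A, L, P}⁺ = {A, B, E, J, L, P}; … — none reach the full schema.
{B, L, M, P}⁺: B→A adds A; AL→BEJ adds E, J → {A, B, E, J, L, M, P}. Minimal: {L, M, P}⁺ = {L, M, P}; {B, M, P}⁺ = {A, B, M, P}; {B, L, P}⁺ = {A, B, E, J, L, P}; … — none reach the full schema.
{J, L, M, P}⁺: J→AB adds A, B; AL→BEJ adds E → {A, B, E, J, L, M, P}. Minimal: {L, M, P}⁺ = {L, M, P}; {J, M, P}⁺ = {A, B, J, M, P}; {J, L, P}⁺ = {A, B, E, J, L, P}; … — none reach the full schema.
Any other superkey contains one of these as a subset, so there are no further candidate keys.

EMP, ALMP, BLMP, JLMP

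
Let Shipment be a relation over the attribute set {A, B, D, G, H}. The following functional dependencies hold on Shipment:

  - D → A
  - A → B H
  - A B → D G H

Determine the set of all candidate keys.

{A}⁺: A→BH adds B, H; AB→DGH adds D, G → {A, B, D, G, H}.
{D}⁺: D→A adds A; A→BH adds B, H; AB→DGH adds G → {A, B, D, G, H}.

A, D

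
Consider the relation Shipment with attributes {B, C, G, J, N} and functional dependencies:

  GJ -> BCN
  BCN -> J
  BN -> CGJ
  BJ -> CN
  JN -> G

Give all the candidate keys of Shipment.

{B, J}⁺: BJ→CN adds C, N; JN→G adds G → {B, C, G, J, N}. Minimal: {J}⁺ = {J}; {B}⁺ = {B} — none reach the full schema.
{B, N}⁺: BN→CGJ adds C, G, J → {B, C, G, J, N}. Minimal: {N}⁺ = {N}; {B}⁺ = {B} — none reach the full schema.
{G, J}⁺: GJ→BCN adds B, C, N → {B, C, G, J, N}. Minimal: {J}⁺ = {J}; {G}⁺ = {G} — none reach the full schema.
{J, N}⁺: JN→G adds G; GJ→BCN adds B, C → {B, C, G, J, N}. Minimal: {N}⁺ = {N}; {J}⁺ = {J} — none reach the full schema.

{B, J}, {B, N}, {G, J}, {J, N}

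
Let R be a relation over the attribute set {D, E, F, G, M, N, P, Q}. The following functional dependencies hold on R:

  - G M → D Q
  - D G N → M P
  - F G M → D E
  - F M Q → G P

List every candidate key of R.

{D, F, G, N}, {F, G, M, N}, {F, M, N, Q}

Attributes F, N never appear on any right-hand side, so every candidate key must contain {F, N}.
{F, N}⁺ = {F, N}, which is not all of the schema, so we must add further attributes.
{D, F, G, N}⁺: DGN→MP adds M, P; FGM→DE adds E; GM→DQ adds Q → {D, E, F, G, M, N, P, Q}. Minimal: {F, G, N}⁺ = {F, G, N}; {D, G, N}⁺ = {D, G, M, N, P, Q}; {D, F, N}⁺ = {D, F, N}; … — none reach the full schema.
{F, G, M, N}⁺: GM→DQ adds D, Q; DGN→MP adds P; FGM→DE adds E → {D, E, F, G, M, N, P, Q}. Minimal: {G, M, N}⁺ = {D, G, M, N, P, Q}; {F, M, N}⁺ = {F, M, N}; {F, G, N}⁺ = {F, G, N}; … — none reach the full schema.
{F, M, N, Q}⁺: FMQ→GP adds G, P; GM→DQ adds D; FGM→DE adds E → {D, E, F, G, M, N, P, Q}. Minimal: {M, N, Q}⁺ = {M, N, Q}; {F, N, Q}⁺ = {F, N, Q}; {F, M, Q}⁺ = {D, E, F, G, M, P, Q}; … — none reach the full schema.
Any other superkey contains one of these as a subset, so there are no further candidate keys.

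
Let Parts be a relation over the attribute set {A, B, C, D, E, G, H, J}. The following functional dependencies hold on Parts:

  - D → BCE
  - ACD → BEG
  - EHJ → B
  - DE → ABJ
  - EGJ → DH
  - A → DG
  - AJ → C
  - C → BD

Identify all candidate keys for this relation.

(A), (C), (D), (E, G, J)

{A}⁺: A→DG adds D, G; D→BCE adds B, C, E; DE→ABJ adds J; EGJ→DH adds H → {A, B, C, D, E, G, H, J}.
{C}⁺: C→BD adds B, D; D→BCE adds E; DE→ABJ adds A, J; A→DG adds G; EGJ→DH adds H → {A, B, C, D, E, G, H, J}.
{D}⁺: D→BCE adds B, C, E; DE→ABJ adds A, J; A→DG adds G; EGJ→DH adds H → {A, B, C, D, E, G, H, J}.
{E, G, J}⁺: EGJ→DH adds D, H; D→BCE adds B, C; DE→ABJ adds A → {A, B, C, D, E, G, H, J}.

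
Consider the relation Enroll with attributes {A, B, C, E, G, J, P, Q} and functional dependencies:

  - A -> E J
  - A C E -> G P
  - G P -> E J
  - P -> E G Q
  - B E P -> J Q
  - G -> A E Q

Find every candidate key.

Attributes B, C never appear on any right-hand side, so every candidate key must contain {B, C}.
{B, C}⁺ = {B, C}, which is not all of the schema, so we must add further attributes.
{A, B, C}⁺: A→EJ adds E, J; ACE→GP adds G, P; P→EGQ adds Q → {A, B, C, E, G, J, P, Q}. Minimal: {B, C}⁺ = {B, C}; {A, C}⁺ = {A, C, E, G, J, P, Q}; {A, B}⁺ = {A, B, E, J} — none reach the full schema.
{B, C, G}⁺: G→AEQ adds A, E, Q; A→EJ adds J; ACE→GP adds P → {A, B, C, E, G, J, P, Q}. Minimal: {C, G}⁺ = {A, C, E, G, J, P, Q}; {B, G}⁺ = {A, B, E, G, J, Q}; {B, C}⁺ = {B, C} — none reach the full schema.
{B, C, P}⁺: P→EGQ adds E, G, Q; BEP→JQ adds J; G→AEQ adds A → {A, B, C, E, G, J, P, Q}. Minimal: {C, P}⁺ = {A, C, E, G, J, P, Q}; {B, P}⁺ = {A, B, E, G, J, P, Q}; {B, C}⁺ = {B, C} — none reach the full schema.
Any other superkey contains one of these as a subset, so there are no further candidate keys.

(A, B, C), (B, C, G), (B, C, P)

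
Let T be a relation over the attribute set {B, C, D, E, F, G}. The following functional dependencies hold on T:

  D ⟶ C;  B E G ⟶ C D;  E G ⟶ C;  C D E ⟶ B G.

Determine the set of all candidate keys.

{D, E, F}; {B, E, F, G}

Attributes E, F never appear on any right-hand side, so every candidate key must contain {E, F}.
{E, F}⁺ = {E, F}, which is not all of the schema, so we must add further attributes.
{D, E, F}⁺: D→C adds C; CDE→BG adds B, G → {B, C, D, E, F, G}. Minimal: {E, F}⁺ = {E, F}; {D, F}⁺ = {C, D, F}; {D, E}⁺ = {B, C, D, E, G} — none reach the full schema.
{B, E, F, G}⁺: BEG→CD adds C, D → {B, C, D, E, F, G}. Minimal: {E, F, G}⁺ = {C, E, F, G}; {B, F, G}⁺ = {B, F, G}; {B, E, G}⁺ = {B, C, D, E, G}; … — none reach the full schema.
Any other superkey contains one of these as a subset, so there are no further candidate keys.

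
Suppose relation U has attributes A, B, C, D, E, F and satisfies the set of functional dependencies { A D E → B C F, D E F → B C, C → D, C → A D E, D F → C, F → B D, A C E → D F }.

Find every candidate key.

{C}, {F}, {A, D, E}

{C}⁺: C→D adds D; C→ADE adds A, E; ACE→DF adds F; ADE→BCF adds B → {A, B, C, D, E, F}.
{F}⁺: F→BD adds B, D; DF→C adds C; C→ADE adds A, E → {A, B, C, D, E, F}.
{A, D, E}⁺: ADE→BCF adds B, C, F → {A, B, C, D, E, F}. Minimal: {D, E}⁺ = {D, E}; {A, E}⁺ = {A, E}; {A, D}⁺ = {A, D} — none reach the full schema.
Any other superkey contains one of these as a subset, so there are no further candidate keys.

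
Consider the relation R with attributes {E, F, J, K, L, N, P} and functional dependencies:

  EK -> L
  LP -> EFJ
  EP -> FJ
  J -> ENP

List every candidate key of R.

(J, K), (E, K, P), (K, L, P)

Attribute K never appears on the right-hand side of any dependency, so K must belong to every candidate key.
{K}⁺ = {K}, which is not all of the schema, so we must add further attributes.
{J, K}⁺: J→ENP adds E, N, P; EK→L adds L; LP→EFJ adds F → {E, F, J, K, L, N, P}. Minimal: {K}⁺ = {K}; {J}⁺ = {E, F, J, N, P} — none reach the full schema.
{E, K, P}⁺: EK→L adds L; LP→EFJ adds F, J; J→ENP adds N → {E, F, J, K, L, N, P}. Minimal: {K, P}⁺ = {K, P}; {E, P}⁺ = {E, F, J, N, P}; {E, K}⁺ = {E, K, L} — none reach the full schema.
{K, L, P}⁺: LP→EFJ adds E, F, J; J→ENP adds N → {E, F, J, K, L, N, P}. Minimal: {L, P}⁺ = {E, F, J, L, N, P}; {K, P}⁺ = {K, P}; {K, L}⁺ = {K, L} — none reach the full schema.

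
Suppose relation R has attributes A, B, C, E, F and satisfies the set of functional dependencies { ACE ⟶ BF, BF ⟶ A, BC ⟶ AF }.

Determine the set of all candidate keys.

Attributes C, E never appear on any right-hand side, so every candidate key must contain {C, E}.
{C, E}⁺ = {C, E}, which is not all of the schema, so we must add further attributes.
{A, C, E}⁺: ACE→BF adds B, F → {A, B, C, E, F}.
{B, C, E}⁺: BC→AF adds A, F → {A, B, C, E, F}.

ACE, BCE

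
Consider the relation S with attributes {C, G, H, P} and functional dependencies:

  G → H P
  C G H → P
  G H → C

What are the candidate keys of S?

Attribute G never appears on the right-hand side of any dependency, so G must belong to every candidate key.
{G}⁺ = {C, G, H, P}, which is all of the schema, so {G} is the only candidate key.

{G}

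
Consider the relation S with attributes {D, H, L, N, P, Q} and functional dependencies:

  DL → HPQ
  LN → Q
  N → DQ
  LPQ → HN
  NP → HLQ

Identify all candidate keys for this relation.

(D, L), (L, N), (N, P), (L, P, Q)

{D, L}⁺: DL→HPQ adds H, P, Q; LPQ→HN adds N → {D, H, L, N, P, Q}.
{L, N}⁺: LN→Q adds Q; N→DQ adds D; DL→HPQ adds H, P → {D, H, L, N, P, Q}.
{N, P}⁺: N→DQ adds D, Q; NP→HLQ adds H, L → {D, H, L, N, P, Q}.
{L, P, Q}⁺: LPQ→HN adds H, N; N→DQ adds D → {D, H, L, N, P, Q}.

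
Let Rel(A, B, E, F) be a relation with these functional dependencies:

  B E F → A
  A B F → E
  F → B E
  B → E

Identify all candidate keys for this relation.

{F}

Attribute F never appears on the right-hand side of any dependency, so F must belong to every candidate key.
{F}⁺ = {A, B, E, F}, which is all of the schema, so {F} is the only candidate key.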